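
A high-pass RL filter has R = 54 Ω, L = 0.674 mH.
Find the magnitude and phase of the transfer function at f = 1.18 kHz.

Step 1 — Angular frequency: ω = 2π·1180 = 7414 rad/s.
Step 2 — Transfer function: H(jω) = jωL/(R + jωL).
Step 3 — Numerator jωL = j·4.997; denominator R + jωL = 54 + j4.997.
Step 4 — H = 0.008491 + j0.09175.
Step 5 — Magnitude: |H| = 0.09215 (-20.7 dB); phase: φ = 84.7°.

|H| = 0.09215 (-20.7 dB), φ = 84.7°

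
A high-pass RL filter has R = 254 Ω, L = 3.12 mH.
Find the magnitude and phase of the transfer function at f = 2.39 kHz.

Step 1 — Angular frequency: ω = 2π·2390 = 1.502e+04 rad/s.
Step 2 — Transfer function: H(jω) = jωL/(R + jωL).
Step 3 — Numerator jωL = j·46.85; denominator R + jωL = 254 + j46.85.
Step 4 — H = 0.03291 + j0.1784.
Step 5 — Magnitude: |H| = 0.1814 (-14.8 dB); phase: φ = 79.5°.

|H| = 0.1814 (-14.8 dB), φ = 79.5°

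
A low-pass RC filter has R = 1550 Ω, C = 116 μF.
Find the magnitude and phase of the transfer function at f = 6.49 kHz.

Step 1 — Angular frequency: ω = 2π·6490 = 4.078e+04 rad/s.
Step 2 — Transfer function: H(jω) = 1/(1 + jωRC).
Step 3 — Denominator: 1 + jωRC = 1 + j·4.078e+04·1550·0.000116 = 1 + j7332.
Step 4 — H = 1.86e-08 - j0.0001364.
Step 5 — Magnitude: |H| = 0.0001364 (-77.3 dB); phase: φ = -90.0°.

|H| = 0.0001364 (-77.3 dB), φ = -90.0°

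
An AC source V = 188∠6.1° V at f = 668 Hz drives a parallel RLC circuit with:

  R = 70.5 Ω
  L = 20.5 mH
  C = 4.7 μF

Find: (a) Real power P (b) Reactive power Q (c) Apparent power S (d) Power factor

Step 1 — Angular frequency: ω = 2π·f = 2π·668 = 4197 rad/s.
Step 2 — Component impedances:
  R: Z = R = 70.5 Ω
  L: Z = jωL = j·4197·0.0205 = 0 + j86.04 Ω
  C: Z = 1/(jωC) = -j/(ω·C) = 0 - j50.69 Ω
Step 3 — Parallel combination: 1/Z_total = 1/R + 1/L + 1/C; Z_total = 53.15 - j30.37 Ω = 61.21∠-29.7° Ω.
Step 4 — Source phasor: V = 188∠6.1° V = 186.9 + j19.98 V.
Step 5 — Current: I = V / Z = 2.49 + j1.798 A = 3.071∠35.8° A.
Step 6 — Complex power: S = V·I* = 501.3 - j286.4 VA.
Step 7 — Real power: P = Re(S) = 501.3 W.
Step 8 — Reactive power: Q = Im(S) = -286.4 VAR.
Step 9 — Apparent power: |S| = 577.4 VA.
Step 10 — Power factor: PF = P/|S| = 0.8683 (leading).

(a) P = 501.3 W  (b) Q = -286.4 VAR  (c) S = 577.4 VA  (d) PF = 0.8683 (leading)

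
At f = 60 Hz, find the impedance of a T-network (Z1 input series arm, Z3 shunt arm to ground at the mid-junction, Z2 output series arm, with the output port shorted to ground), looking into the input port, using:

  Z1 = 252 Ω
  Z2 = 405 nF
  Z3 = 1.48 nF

Step 1 — Angular frequency: ω = 2π·f = 2π·60 = 377 rad/s.
Step 2 — Component impedances:
  Z1: Z = R = 252 Ω
  Z2: Z = 1/(jωC) = -j/(ω·C) = 0 - j6550 Ω
  Z3: Z = 1/(jωC) = -j/(ω·C) = 0 - j1.792e+06 Ω
Step 3 — With the output port shorted to ground, the output series arm Z2 runs from the junction to ground; the shunt arm Z3 also runs from the junction to ground. They appear in parallel: Z3 || Z2 = 0 - j6526 Ω.
Step 4 — Series with input arm Z1: Z_in = Z1 + (Z3 || Z2) = 252 - j6526 Ω = 6531∠-87.8° Ω.

Z = 252 - j6526 Ω = 6531∠-87.8° Ω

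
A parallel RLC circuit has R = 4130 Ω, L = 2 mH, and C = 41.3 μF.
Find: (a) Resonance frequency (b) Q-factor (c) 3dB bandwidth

Step 1 — Resonance: ω₀ = 1/√(LC) = 1/√(0.002·4.13e-05) = 3479 rad/s.
Step 2 — f₀ = ω₀/(2π) = 553.8 Hz.
Step 3 — Parallel Q: Q = R/(ω₀L) = 4130/(3479·0.002) = 593.5.
Step 4 — Bandwidth: Δω = ω₀/Q = 5.863 rad/s; BW = Δω/(2π) = 0.9331 Hz.

(a) f₀ = 553.8 Hz  (b) Q = 593.5  (c) BW = 0.9331 Hz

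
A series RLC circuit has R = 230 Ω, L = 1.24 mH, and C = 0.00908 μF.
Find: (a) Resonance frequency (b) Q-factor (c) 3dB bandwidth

Step 1 — Resonance: ω₀ = 1/√(LC) = 1/√(0.00124·9.08e-09) = 2.98e+05 rad/s.
Step 2 — f₀ = ω₀/(2π) = 4.743e+04 Hz.
Step 3 — Series Q: Q = ω₀L/R = 2.98e+05·0.00124/230 = 1.607.
Step 4 — Bandwidth: Δω = ω₀/Q = 1.855e+05 rad/s; BW = Δω/(2π) = 2.952e+04 Hz.

(a) f₀ = 4.743e+04 Hz  (b) Q = 1.607  (c) BW = 2.952e+04 Hz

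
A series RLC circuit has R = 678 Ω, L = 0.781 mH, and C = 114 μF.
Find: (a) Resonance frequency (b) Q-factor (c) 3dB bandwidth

Step 1 — Resonance condition Im(Z)=0 gives ω₀ = 1/√(LC).
Step 2 — ω₀ = 1/√(0.000781·0.000114) = 3351 rad/s.
Step 3 — f₀ = ω₀/(2π) = 533.4 Hz.
Step 4 — Series Q: Q = ω₀L/R = 3351·0.000781/678 = 0.00386.
Step 5 — 3dB bandwidth: Δω = ω₀/Q = 8.681e+05 rad/s; BW = Δω/(2π) = 1.382e+05 Hz.

(a) f₀ = 533.4 Hz  (b) Q = 0.00386  (c) BW = 1.382e+05 Hz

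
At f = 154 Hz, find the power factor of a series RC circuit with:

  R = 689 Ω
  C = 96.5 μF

Step 1 — Angular frequency: ω = 2π·f = 2π·154 = 967.6 rad/s.
Step 2 — Component impedances:
  R: Z = R = 689 Ω
  C: Z = 1/(jωC) = -j/(ω·C) = 0 - j10.71 Ω
Step 3 — Series combination: Z_total = R + C = 689 - j10.71 Ω = 689.1∠-0.9° Ω.
Step 4 — Power factor: PF = cos(φ) = Re(Z)/|Z| = 689/689.1 = 0.9999.
Step 5 — Type: Im(Z) = -10.71 ⇒ leading (phase φ = -0.9°).

PF = 0.9999 (leading, φ = -0.9°)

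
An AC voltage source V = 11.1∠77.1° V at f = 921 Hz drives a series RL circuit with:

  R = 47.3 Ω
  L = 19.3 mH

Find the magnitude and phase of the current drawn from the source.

Step 1 — Angular frequency: ω = 2π·f = 2π·921 = 5787 rad/s.
Step 2 — Component impedances:
  R: Z = R = 47.3 Ω
  L: Z = jωL = j·5787·0.0193 = 0 + j111.7 Ω
Step 3 — Series combination: Z_total = R + L = 47.3 + j111.7 Ω = 121.3∠67.0° Ω.
Step 4 — Source phasor: V = 11.1∠77.1° V = 2.478 + j10.82 V.
Step 5 — Ohm's law: I = V / Z_total = (2.478 + j10.82) / (47.3 + j111.7) = 0.09011 + j0.01598 A.
Step 6 — Convert to polar: |I| = 0.09152 A, ∠I = 10.1°.

I = 0.09152∠10.1° A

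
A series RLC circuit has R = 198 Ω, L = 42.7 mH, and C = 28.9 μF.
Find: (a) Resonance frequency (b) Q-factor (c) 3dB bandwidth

Step 1 — Resonance: ω₀ = 1/√(LC) = 1/√(0.0427·2.89e-05) = 900.2 rad/s.
Step 2 — f₀ = ω₀/(2π) = 143.3 Hz.
Step 3 — Series Q: Q = ω₀L/R = 900.2·0.0427/198 = 0.1941.
Step 4 — Bandwidth: Δω = ω₀/Q = 4637 rad/s; BW = Δω/(2π) = 738 Hz.

(a) f₀ = 143.3 Hz  (b) Q = 0.1941  (c) BW = 738 Hz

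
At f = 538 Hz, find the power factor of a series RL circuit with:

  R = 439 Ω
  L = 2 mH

Step 1 — Angular frequency: ω = 2π·f = 2π·538 = 3380 rad/s.
Step 2 — Component impedances:
  R: Z = R = 439 Ω
  L: Z = jωL = j·3380·0.002 = 0 + j6.761 Ω
Step 3 — Series combination: Z_total = R + L = 439 + j6.761 Ω = 439.1∠0.9° Ω.
Step 4 — Power factor: PF = cos(φ) = Re(Z)/|Z| = 439/439.05 = 0.9999.
Step 5 — Type: Im(Z) = 6.761 ⇒ lagging (phase φ = 0.9°).

PF = 0.9999 (lagging, φ = 0.9°)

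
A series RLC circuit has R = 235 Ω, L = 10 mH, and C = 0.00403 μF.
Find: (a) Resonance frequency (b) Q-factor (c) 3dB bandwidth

Step 1 — Resonance: ω₀ = 1/√(LC) = 1/√(0.01·4.03e-09) = 1.575e+05 rad/s.
Step 2 — f₀ = ω₀/(2π) = 2.507e+04 Hz.
Step 3 — Series Q: Q = ω₀L/R = 1.575e+05·0.01/235 = 6.703.
Step 4 — Bandwidth: Δω = ω₀/Q = 2.35e+04 rad/s; BW = Δω/(2π) = 3740 Hz.

(a) f₀ = 2.507e+04 Hz  (b) Q = 6.703  (c) BW = 3740 Hz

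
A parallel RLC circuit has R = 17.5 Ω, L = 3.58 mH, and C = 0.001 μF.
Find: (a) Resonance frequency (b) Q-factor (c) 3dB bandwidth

Step 1 — Resonance: ω₀ = 1/√(LC) = 1/√(0.00358·1e-09) = 5.285e+05 rad/s.
Step 2 — f₀ = ω₀/(2π) = 8.412e+04 Hz.
Step 3 — Parallel Q: Q = R/(ω₀L) = 17.5/(5.285e+05·0.00358) = 0.009249.
Step 4 — Bandwidth: Δω = ω₀/Q = 5.714e+07 rad/s; BW = Δω/(2π) = 9.095e+06 Hz.

(a) f₀ = 8.412e+04 Hz  (b) Q = 0.009249  (c) BW = 9.095e+06 Hz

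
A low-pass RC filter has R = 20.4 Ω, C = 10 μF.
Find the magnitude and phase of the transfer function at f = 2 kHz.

Step 1 — Angular frequency: ω = 2π·2000 = 1.257e+04 rad/s.
Step 2 — Transfer function: H(jω) = 1/(1 + jωRC).
Step 3 — Denominator: 1 + jωRC = 1 + j·1.257e+04·20.4·1e-05 = 1 + j2.564.
Step 4 — H = 0.1321 - j0.3386.
Step 5 — Magnitude: |H| = 0.3634 (-8.8 dB); phase: φ = -68.7°.

|H| = 0.3634 (-8.8 dB), φ = -68.7°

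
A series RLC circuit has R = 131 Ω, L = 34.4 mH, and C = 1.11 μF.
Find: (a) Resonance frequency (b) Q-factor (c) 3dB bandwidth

Step 1 — Resonance condition Im(Z)=0 gives ω₀ = 1/√(LC).
Step 2 — ω₀ = 1/√(0.0344·1.11e-06) = 5118 rad/s.
Step 3 — f₀ = ω₀/(2π) = 814.5 Hz.
Step 4 — Series Q: Q = ω₀L/R = 5118·0.0344/131 = 1.344.
Step 5 — 3dB bandwidth: Δω = ω₀/Q = 3808 rad/s; BW = Δω/(2π) = 606.1 Hz.

(a) f₀ = 814.5 Hz  (b) Q = 1.344  (c) BW = 606.1 Hz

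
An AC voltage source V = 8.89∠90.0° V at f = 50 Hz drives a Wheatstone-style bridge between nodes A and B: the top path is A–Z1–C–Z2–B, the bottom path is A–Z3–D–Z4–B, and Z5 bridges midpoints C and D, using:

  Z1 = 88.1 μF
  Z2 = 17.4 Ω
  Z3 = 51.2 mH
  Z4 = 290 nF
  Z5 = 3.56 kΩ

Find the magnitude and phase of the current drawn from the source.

Step 1 — Angular frequency: ω = 2π·f = 2π·50 = 314.2 rad/s.
Step 2 — Component impedances:
  Z1: Z = 1/(jωC) = -j/(ω·C) = 0 - j36.13 Ω
  Z2: Z = R = 17.4 Ω
  Z3: Z = jωL = j·314.2·0.0512 = 0 + j16.08 Ω
  Z4: Z = 1/(jωC) = -j/(ω·C) = 0 - j1.098e+04 Ω
  Z5: Z = R = 3560 Ω
Step 3 — Bridge requires nodal analysis (the Z5 bridge couples midpoints C and D, so the two paths cannot be reduced to a simple series/parallel combination). Setting node B to ground and injecting 1 A at node A, the 3-node admittance system at A, C, D solves to V_A = Z_AB = 17.65 - j36.04 Ω = 40.13∠-63.9° Ω.
Step 4 — Source phasor: V = 8.89∠90.0° V = 0 + j8.89 V.
Step 5 — Ohm's law: I = V / Z_total = (0 + j8.89) / (17.65 - j36.04) = -0.199 + j0.09745 A.
Step 6 — Convert to polar: |I| = 0.2215 A, ∠I = 153.9°.

I = 0.2215∠153.9° A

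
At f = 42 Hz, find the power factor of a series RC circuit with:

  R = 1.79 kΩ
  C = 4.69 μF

Step 1 — Angular frequency: ω = 2π·f = 2π·42 = 263.9 rad/s.
Step 2 — Component impedances:
  R: Z = R = 1790 Ω
  C: Z = 1/(jωC) = -j/(ω·C) = 0 - j808 Ω
Step 3 — Series combination: Z_total = R + C = 1790 - j808 Ω = 1964∠-24.3° Ω.
Step 4 — Power factor: PF = cos(φ) = Re(Z)/|Z| = 1790/1964 = 0.9114.
Step 5 — Type: Im(Z) = -808 ⇒ leading (phase φ = -24.3°).

PF = 0.9114 (leading, φ = -24.3°)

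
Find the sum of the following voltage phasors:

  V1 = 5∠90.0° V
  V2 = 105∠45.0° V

Step 1 — Convert each phasor to rectangular form:
  V1 = 5·(cos(90.0°) + j·sin(90.0°)) = 0 + j5 V
  V2 = 105·(cos(45.0°) + j·sin(45.0°)) = 74.25 + j74.25 V
Step 2 — Sum components: V_total = 74.25 + j79.25 V.
Step 3 — Convert to polar: |V_total| = 108.6 V, ∠V_total = 46.9°.

V_total = 108.6∠46.9° V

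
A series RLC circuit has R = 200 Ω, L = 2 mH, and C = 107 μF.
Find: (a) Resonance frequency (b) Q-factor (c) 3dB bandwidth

Step 1 — Resonance: ω₀ = 1/√(LC) = 1/√(0.002·0.000107) = 2162 rad/s.
Step 2 — f₀ = ω₀/(2π) = 344 Hz.
Step 3 — Series Q: Q = ω₀L/R = 2162·0.002/200 = 0.02162.
Step 4 — Bandwidth: Δω = ω₀/Q = 1e+05 rad/s; BW = Δω/(2π) = 1.592e+04 Hz.

(a) f₀ = 344 Hz  (b) Q = 0.02162  (c) BW = 1.592e+04 Hz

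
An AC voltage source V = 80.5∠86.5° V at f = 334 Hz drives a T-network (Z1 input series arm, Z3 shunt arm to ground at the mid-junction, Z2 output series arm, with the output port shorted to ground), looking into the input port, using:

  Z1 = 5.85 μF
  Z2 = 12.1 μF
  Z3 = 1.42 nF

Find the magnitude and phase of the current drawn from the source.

Step 1 — Angular frequency: ω = 2π·f = 2π·334 = 2099 rad/s.
Step 2 — Component impedances:
  Z1: Z = 1/(jωC) = -j/(ω·C) = 0 - j81.46 Ω
  Z2: Z = 1/(jωC) = -j/(ω·C) = 0 - j39.38 Ω
  Z3: Z = 1/(jωC) = -j/(ω·C) = 0 - j3.356e+05 Ω
Step 3 — With the output port shorted to ground, the output series arm Z2 runs from the junction to ground; the shunt arm Z3 also runs from the junction to ground. They appear in parallel: Z3 || Z2 = 0 - j39.38 Ω.
Step 4 — Series with input arm Z1: Z_in = Z1 + (Z3 || Z2) = 0 - j120.8 Ω = 120.8∠-90.0° Ω.
Step 5 — Source phasor: V = 80.5∠86.5° V = 4.914 + j80.35 V.
Step 6 — Ohm's law: I = V / Z_total = (4.914 + j80.35) / (0 - j120.8) = -0.665 + j0.04067 A.
Step 7 — Convert to polar: |I| = 0.6662 A, ∠I = 176.5°.

I = 0.6662∠176.5° A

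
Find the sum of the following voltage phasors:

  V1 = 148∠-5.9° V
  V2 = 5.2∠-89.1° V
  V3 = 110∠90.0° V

Step 1 — Convert each phasor to rectangular form:
  V1 = 148·(cos(-5.9°) + j·sin(-5.9°)) = 147.2 - j15.21 V
  V2 = 5.2·(cos(-89.1°) + j·sin(-89.1°)) = 0.08168 - j5.199 V
  V3 = 110·(cos(90.0°) + j·sin(90.0°)) = 0 + j110 V
Step 2 — Sum components: V_total = 147.3 + j89.59 V.
Step 3 — Convert to polar: |V_total| = 172.4 V, ∠V_total = 31.3°.

V_total = 172.4∠31.3° V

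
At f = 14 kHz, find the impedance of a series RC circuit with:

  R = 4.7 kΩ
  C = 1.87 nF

Step 1 — Angular frequency: ω = 2π·f = 2π·1.4e+04 = 8.796e+04 rad/s.
Step 2 — Component impedances:
  R: Z = R = 4700 Ω
  C: Z = 1/(jωC) = -j/(ω·C) = 0 - j6079 Ω
Step 3 — Series combination: Z_total = R + C = 4700 - j6079 Ω = 7684∠-52.3° Ω.

Z = 4700 - j6079 Ω = 7684∠-52.3° Ω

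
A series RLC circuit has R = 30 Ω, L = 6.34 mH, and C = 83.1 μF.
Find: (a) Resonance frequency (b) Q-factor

Step 1 — Resonance condition Im(Z)=0 gives ω₀ = 1/√(LC).
Step 2 — ω₀ = 1/√(0.00634·8.31e-05) = 1378 rad/s.
Step 3 — f₀ = ω₀/(2π) = 219.3 Hz.
Step 4 — Series Q: Q = ω₀L/R = 1378·0.00634/30 = 0.2912.

(a) f₀ = 219.3 Hz  (b) Q = 0.2912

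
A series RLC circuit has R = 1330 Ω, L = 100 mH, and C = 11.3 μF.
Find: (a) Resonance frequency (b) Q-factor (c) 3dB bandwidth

Step 1 — Resonance condition Im(Z)=0 gives ω₀ = 1/√(LC).
Step 2 — ω₀ = 1/√(0.1·1.13e-05) = 940.7 rad/s.
Step 3 — f₀ = ω₀/(2π) = 149.7 Hz.
Step 4 — Series Q: Q = ω₀L/R = 940.7·0.1/1330 = 0.07073.
Step 5 — 3dB bandwidth: Δω = ω₀/Q = 1.33e+04 rad/s; BW = Δω/(2π) = 2117 Hz.

(a) f₀ = 149.7 Hz  (b) Q = 0.07073  (c) BW = 2117 Hz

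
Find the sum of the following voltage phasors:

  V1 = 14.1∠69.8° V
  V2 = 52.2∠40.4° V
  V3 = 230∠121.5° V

Step 1 — Convert each phasor to rectangular form:
  V1 = 14.1·(cos(69.8°) + j·sin(69.8°)) = 4.869 + j13.23 V
  V2 = 52.2·(cos(40.4°) + j·sin(40.4°)) = 39.75 + j33.83 V
  V3 = 230·(cos(121.5°) + j·sin(121.5°)) = -120.2 + j196.1 V
Step 2 — Sum components: V_total = -75.55 + j243.2 V.
Step 3 — Convert to polar: |V_total| = 254.6 V, ∠V_total = 107.3°.

V_total = 254.6∠107.3° V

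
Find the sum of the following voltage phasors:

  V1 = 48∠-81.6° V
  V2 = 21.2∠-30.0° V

Step 1 — Convert each phasor to rectangular form:
  V1 = 48·(cos(-81.6°) + j·sin(-81.6°)) = 7.012 - j47.49 V
  V2 = 21.2·(cos(-30.0°) + j·sin(-30.0°)) = 18.36 - j10.6 V
Step 2 — Sum components: V_total = 25.37 - j58.09 V.
Step 3 — Convert to polar: |V_total| = 63.38 V, ∠V_total = -66.4°.

V_total = 63.38∠-66.4° V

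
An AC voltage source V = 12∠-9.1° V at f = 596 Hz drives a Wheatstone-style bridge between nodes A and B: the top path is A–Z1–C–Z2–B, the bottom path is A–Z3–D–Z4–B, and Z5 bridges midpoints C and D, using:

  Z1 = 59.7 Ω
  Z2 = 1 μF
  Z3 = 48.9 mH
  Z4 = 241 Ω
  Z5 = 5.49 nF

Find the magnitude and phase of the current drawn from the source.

Step 1 — Angular frequency: ω = 2π·f = 2π·596 = 3745 rad/s.
Step 2 — Component impedances:
  Z1: Z = R = 59.7 Ω
  Z2: Z = 1/(jωC) = -j/(ω·C) = 0 - j267 Ω
  Z3: Z = jωL = j·3745·0.0489 = 0 + j183.1 Ω
  Z4: Z = R = 241 Ω
  Z5: Z = 1/(jωC) = -j/(ω·C) = 0 - j4.864e+04 Ω
Step 3 — Bridge requires nodal analysis (the Z5 bridge couples midpoints C and D, so the two paths cannot be reduced to a simple series/parallel combination). Setting node B to ground and injecting 1 A at node A, the 3-node admittance system at A, C, D solves to V_A = Z_AB = 241.4 - j110.6 Ω = 265.5∠-24.6° Ω.
Step 4 — Source phasor: V = 12∠-9.1° V = 11.85 - j1.898 V.
Step 5 — Ohm's law: I = V / Z_total = (11.85 - j1.898) / (241.4 - j110.6) = 0.04355 + j0.01208 A.
Step 6 — Convert to polar: |I| = 0.0452 A, ∠I = 15.5°.

I = 0.0452∠15.5° A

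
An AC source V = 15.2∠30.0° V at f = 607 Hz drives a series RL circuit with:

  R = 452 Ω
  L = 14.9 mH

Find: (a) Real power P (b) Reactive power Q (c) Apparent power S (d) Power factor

Step 1 — Angular frequency: ω = 2π·f = 2π·607 = 3814 rad/s.
Step 2 — Component impedances:
  R: Z = R = 452 Ω
  L: Z = jωL = j·3814·0.0149 = 0 + j56.83 Ω
Step 3 — Series combination: Z_total = R + L = 452 + j56.83 Ω = 455.6∠7.2° Ω.
Step 4 — Source phasor: V = 15.2∠30.0° V = 13.16 + j7.6 V.
Step 5 — Current: I = V / Z = 0.03075 + j0.01295 A = 0.03337∠22.8° A.
Step 6 — Complex power: S = V·I* = 0.5032 + j0.06326 VA.
Step 7 — Real power: P = Re(S) = 0.5032 W.
Step 8 — Reactive power: Q = Im(S) = 0.06326 VAR.
Step 9 — Apparent power: |S| = 0.5072 VA.
Step 10 — Power factor: PF = P/|S| = 0.9922 (lagging).

(a) P = 0.5032 W  (b) Q = 0.06326 VAR  (c) S = 0.5072 VA  (d) PF = 0.9922 (lagging)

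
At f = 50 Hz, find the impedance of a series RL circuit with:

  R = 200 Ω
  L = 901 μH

Step 1 — Angular frequency: ω = 2π·f = 2π·50 = 314.2 rad/s.
Step 2 — Component impedances:
  R: Z = R = 200 Ω
  L: Z = jωL = j·314.2·0.000901 = 0 + j0.2831 Ω
Step 3 — Series combination: Z_total = R + L = 200 + j0.2831 Ω = 200∠0.1° Ω.

Z = 200 + j0.2831 Ω = 200∠0.1° Ω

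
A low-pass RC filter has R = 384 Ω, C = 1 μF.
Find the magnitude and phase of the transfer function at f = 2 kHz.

Step 1 — Angular frequency: ω = 2π·2000 = 1.257e+04 rad/s.
Step 2 — Transfer function: H(jω) = 1/(1 + jωRC).
Step 3 — Denominator: 1 + jωRC = 1 + j·1.257e+04·384·1e-06 = 1 + j4.825.
Step 4 — H = 0.04118 - j0.1987.
Step 5 — Magnitude: |H| = 0.2029 (-13.9 dB); phase: φ = -78.3°.

|H| = 0.2029 (-13.9 dB), φ = -78.3°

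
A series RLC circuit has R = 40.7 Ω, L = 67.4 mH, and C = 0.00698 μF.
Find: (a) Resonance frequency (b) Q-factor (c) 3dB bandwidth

Step 1 — Resonance: ω₀ = 1/√(LC) = 1/√(0.0674·6.98e-09) = 4.61e+04 rad/s.
Step 2 — f₀ = ω₀/(2π) = 7338 Hz.
Step 3 — Series Q: Q = ω₀L/R = 4.61e+04·0.0674/40.7 = 76.35.
Step 4 — Bandwidth: Δω = ω₀/Q = 603.9 rad/s; BW = Δω/(2π) = 96.11 Hz.

(a) f₀ = 7338 Hz  (b) Q = 76.35  (c) BW = 96.11 Hz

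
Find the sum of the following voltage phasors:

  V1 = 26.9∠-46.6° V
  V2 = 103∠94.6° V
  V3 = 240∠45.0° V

Step 1 — Convert each phasor to rectangular form:
  V1 = 26.9·(cos(-46.6°) + j·sin(-46.6°)) = 18.48 - j19.54 V
  V2 = 103·(cos(94.6°) + j·sin(94.6°)) = -8.26 + j102.7 V
  V3 = 240·(cos(45.0°) + j·sin(45.0°)) = 169.7 + j169.7 V
Step 2 — Sum components: V_total = 179.9 + j252.8 V.
Step 3 — Convert to polar: |V_total| = 310.3 V, ∠V_total = 54.6°.

V_total = 310.3∠54.6° V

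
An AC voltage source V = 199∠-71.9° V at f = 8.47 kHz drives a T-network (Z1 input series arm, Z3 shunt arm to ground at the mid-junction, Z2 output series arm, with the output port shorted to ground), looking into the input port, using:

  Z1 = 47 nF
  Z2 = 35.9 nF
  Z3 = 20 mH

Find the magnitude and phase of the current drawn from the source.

Step 1 — Angular frequency: ω = 2π·f = 2π·8470 = 5.322e+04 rad/s.
Step 2 — Component impedances:
  Z1: Z = 1/(jωC) = -j/(ω·C) = 0 - j399.8 Ω
  Z2: Z = 1/(jωC) = -j/(ω·C) = 0 - j523.4 Ω
  Z3: Z = jωL = j·5.322e+04·0.02 = 0 + j1064 Ω
Step 3 — With the output port shorted to ground, the output series arm Z2 runs from the junction to ground; the shunt arm Z3 also runs from the junction to ground. They appear in parallel: Z3 || Z2 = 0 - j1030 Ω.
Step 4 — Series with input arm Z1: Z_in = Z1 + (Z3 || Z2) = 0 - j1430 Ω = 1430∠-90.0° Ω.
Step 5 — Source phasor: V = 199∠-71.9° V = 61.82 - j189.2 V.
Step 6 — Ohm's law: I = V / Z_total = (61.82 - j189.2) / (0 - j1430) = 0.1323 + j0.04325 A.
Step 7 — Convert to polar: |I| = 0.1392 A, ∠I = 18.1°.

I = 0.1392∠18.1° A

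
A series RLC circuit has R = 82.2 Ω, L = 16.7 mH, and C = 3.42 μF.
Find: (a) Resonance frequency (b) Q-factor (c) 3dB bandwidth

Step 1 — Resonance: ω₀ = 1/√(LC) = 1/√(0.0167·3.42e-06) = 4184 rad/s.
Step 2 — f₀ = ω₀/(2π) = 666 Hz.
Step 3 — Series Q: Q = ω₀L/R = 4184·0.0167/82.2 = 0.8501.
Step 4 — Bandwidth: Δω = ω₀/Q = 4922 rad/s; BW = Δω/(2π) = 783.4 Hz.

(a) f₀ = 666 Hz  (b) Q = 0.8501  (c) BW = 783.4 Hz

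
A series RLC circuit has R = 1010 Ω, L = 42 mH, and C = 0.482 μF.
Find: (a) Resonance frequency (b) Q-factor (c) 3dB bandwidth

Step 1 — Resonance condition Im(Z)=0 gives ω₀ = 1/√(LC).
Step 2 — ω₀ = 1/√(0.042·4.82e-07) = 7028 rad/s.
Step 3 — f₀ = ω₀/(2π) = 1119 Hz.
Step 4 — Series Q: Q = ω₀L/R = 7028·0.042/1010 = 0.2923.
Step 5 — 3dB bandwidth: Δω = ω₀/Q = 2.405e+04 rad/s; BW = Δω/(2π) = 3827 Hz.

(a) f₀ = 1119 Hz  (b) Q = 0.2923  (c) BW = 3827 Hz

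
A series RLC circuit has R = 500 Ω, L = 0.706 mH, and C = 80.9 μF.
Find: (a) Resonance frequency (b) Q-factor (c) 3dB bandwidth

Step 1 — Resonance condition Im(Z)=0 gives ω₀ = 1/√(LC).
Step 2 — ω₀ = 1/√(0.000706·8.09e-05) = 4184 rad/s.
Step 3 — f₀ = ω₀/(2π) = 666 Hz.
Step 4 — Series Q: Q = ω₀L/R = 4184·0.000706/500 = 0.005908.
Step 5 — 3dB bandwidth: Δω = ω₀/Q = 7.082e+05 rad/s; BW = Δω/(2π) = 1.127e+05 Hz.

(a) f₀ = 666 Hz  (b) Q = 0.005908  (c) BW = 1.127e+05 Hz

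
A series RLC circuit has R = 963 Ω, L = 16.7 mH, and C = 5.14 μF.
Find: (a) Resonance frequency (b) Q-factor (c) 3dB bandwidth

Step 1 — Resonance condition Im(Z)=0 gives ω₀ = 1/√(LC).
Step 2 — ω₀ = 1/√(0.0167·5.14e-06) = 3413 rad/s.
Step 3 — f₀ = ω₀/(2π) = 543.2 Hz.
Step 4 — Series Q: Q = ω₀L/R = 3413·0.0167/963 = 0.05919.
Step 5 — 3dB bandwidth: Δω = ω₀/Q = 5.766e+04 rad/s; BW = Δω/(2π) = 9178 Hz.

(a) f₀ = 543.2 Hz  (b) Q = 0.05919  (c) BW = 9178 Hz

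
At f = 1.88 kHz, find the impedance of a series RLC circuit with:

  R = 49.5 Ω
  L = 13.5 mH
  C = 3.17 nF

Step 1 — Angular frequency: ω = 2π·f = 2π·1880 = 1.181e+04 rad/s.
Step 2 — Component impedances:
  R: Z = R = 49.5 Ω
  L: Z = jωL = j·1.181e+04·0.0135 = 0 + j159.5 Ω
  C: Z = 1/(jωC) = -j/(ω·C) = 0 - j2.671e+04 Ω
Step 3 — Series combination: Z_total = R + L + C = 49.5 - j2.655e+04 Ω = 2.655e+04∠-89.9° Ω.

Z = 49.5 - j2.655e+04 Ω = 2.655e+04∠-89.9° Ω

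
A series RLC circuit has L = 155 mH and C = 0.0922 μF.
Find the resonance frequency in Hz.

Step 1 — Resonance condition Im(Z)=0 gives ω₀ = 1/√(LC).
Step 2 — ω₀ = 1/√(0.155·9.22e-08) = 8365 rad/s.
Step 3 — f₀ = ω₀/(2π) = 1331 Hz.

f₀ = 1331 Hz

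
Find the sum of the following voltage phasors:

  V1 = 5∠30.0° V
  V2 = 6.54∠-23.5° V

Step 1 — Convert each phasor to rectangular form:
  V1 = 5·(cos(30.0°) + j·sin(30.0°)) = 4.33 + j2.5 V
  V2 = 6.54·(cos(-23.5°) + j·sin(-23.5°)) = 5.998 - j2.608 V
Step 2 — Sum components: V_total = 10.33 - j0.1078 V.
Step 3 — Convert to polar: |V_total| = 10.33 V, ∠V_total = -0.6°.

V_total = 10.33∠-0.6° V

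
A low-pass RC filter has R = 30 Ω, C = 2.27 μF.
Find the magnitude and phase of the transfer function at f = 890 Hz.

Step 1 — Angular frequency: ω = 2π·890 = 5592 rad/s.
Step 2 — Transfer function: H(jω) = 1/(1 + jωRC).
Step 3 — Denominator: 1 + jωRC = 1 + j·5592·30·2.27e-06 = 1 + j0.3808.
Step 4 — H = 0.8733 - j0.3326.
Step 5 — Magnitude: |H| = 0.9345 (-0.6 dB); phase: φ = -20.8°.

|H| = 0.9345 (-0.6 dB), φ = -20.8°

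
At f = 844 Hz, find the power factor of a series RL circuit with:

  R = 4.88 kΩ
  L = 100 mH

Step 1 — Angular frequency: ω = 2π·f = 2π·844 = 5303 rad/s.
Step 2 — Component impedances:
  R: Z = R = 4880 Ω
  L: Z = jωL = j·5303·0.1 = 0 + j530.3 Ω
Step 3 — Series combination: Z_total = R + L = 4880 + j530.3 Ω = 4909∠6.2° Ω.
Step 4 — Power factor: PF = cos(φ) = Re(Z)/|Z| = 4880/4909 = 0.9941.
Step 5 — Type: Im(Z) = 530.3 ⇒ lagging (phase φ = 6.2°).

PF = 0.9941 (lagging, φ = 6.2°)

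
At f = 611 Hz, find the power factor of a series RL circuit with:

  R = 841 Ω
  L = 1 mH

Step 1 — Angular frequency: ω = 2π·f = 2π·611 = 3839 rad/s.
Step 2 — Component impedances:
  R: Z = R = 841 Ω
  L: Z = jωL = j·3839·0.001 = 0 + j3.839 Ω
Step 3 — Series combination: Z_total = R + L = 841 + j3.839 Ω = 841∠0.3° Ω.
Step 4 — Power factor: PF = cos(φ) = Re(Z)/|Z| = 841/841 = 1.
Step 5 — Type: Im(Z) = 3.839 ⇒ lagging (phase φ = 0.3°).

PF = 1 (lagging, φ = 0.3°)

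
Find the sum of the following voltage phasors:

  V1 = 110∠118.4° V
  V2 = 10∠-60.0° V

Step 1 — Convert each phasor to rectangular form:
  V1 = 110·(cos(118.4°) + j·sin(118.4°)) = -52.32 + j96.76 V
  V2 = 10·(cos(-60.0°) + j·sin(-60.0°)) = 5 - j8.66 V
Step 2 — Sum components: V_total = -47.32 + j88.1 V.
Step 3 — Convert to polar: |V_total| = 100 V, ∠V_total = 118.2°.

V_total = 100∠118.2° V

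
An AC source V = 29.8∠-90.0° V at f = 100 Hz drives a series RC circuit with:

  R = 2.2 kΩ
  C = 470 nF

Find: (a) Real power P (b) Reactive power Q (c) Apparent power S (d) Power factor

Step 1 — Angular frequency: ω = 2π·f = 2π·100 = 628.3 rad/s.
Step 2 — Component impedances:
  R: Z = R = 2200 Ω
  C: Z = 1/(jωC) = -j/(ω·C) = 0 - j3386 Ω
Step 3 — Series combination: Z_total = R + C = 2200 - j3386 Ω = 4038∠-57.0° Ω.
Step 4 — Source phasor: V = 29.8∠-90.0° V = 0 - j29.8 V.
Step 5 — Current: I = V / Z = 0.006188 - j0.00402 A = 0.00738∠-33.0° A.
Step 6 — Complex power: S = V·I* = 0.1198 - j0.1844 VA.
Step 7 — Real power: P = Re(S) = 0.1198 W.
Step 8 — Reactive power: Q = Im(S) = -0.1844 VAR.
Step 9 — Apparent power: |S| = 0.2199 VA.
Step 10 — Power factor: PF = P/|S| = 0.5448 (leading).

(a) P = 0.1198 W  (b) Q = -0.1844 VAR  (c) S = 0.2199 VA  (d) PF = 0.5448 (leading)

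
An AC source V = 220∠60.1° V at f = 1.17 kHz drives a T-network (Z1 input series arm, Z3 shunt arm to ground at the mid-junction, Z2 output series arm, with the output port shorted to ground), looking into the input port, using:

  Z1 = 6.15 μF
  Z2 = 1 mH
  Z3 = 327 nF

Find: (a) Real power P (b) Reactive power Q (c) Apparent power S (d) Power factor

Step 1 — Angular frequency: ω = 2π·f = 2π·1170 = 7351 rad/s.
Step 2 — Component impedances:
  Z1: Z = 1/(jωC) = -j/(ω·C) = 0 - j22.12 Ω
  Z2: Z = jωL = j·7351·0.001 = 0 + j7.351 Ω
  Z3: Z = 1/(jωC) = -j/(ω·C) = 0 - j416 Ω
Step 3 — With the output port shorted to ground, the output series arm Z2 runs from the junction to ground; the shunt arm Z3 also runs from the junction to ground. They appear in parallel: Z3 || Z2 = 0 + j7.484 Ω.
Step 4 — Series with input arm Z1: Z_in = Z1 + (Z3 || Z2) = 0 - j14.64 Ω = 14.64∠-90.0° Ω.
Step 5 — Source phasor: V = 220∠60.1° V = 109.7 + j190.7 V.
Step 6 — Current: I = V / Z = -13.03 + j7.493 A = 15.03∠150.1° A.
Step 7 — Complex power: S = V·I* = 0 - j3307 VA.
Step 8 — Real power: P = Re(S) = 0 W.
Step 9 — Reactive power: Q = Im(S) = -3307 VAR.
Step 10 — Apparent power: |S| = 3307 VA.
Step 11 — Power factor: PF = P/|S| = 0 (leading).

(a) P = 0 W  (b) Q = -3307 VAR  (c) S = 3307 VA  (d) PF = 0 (leading)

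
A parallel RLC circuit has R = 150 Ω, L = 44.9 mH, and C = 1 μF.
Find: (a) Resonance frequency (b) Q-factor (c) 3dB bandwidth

Step 1 — Resonance: ω₀ = 1/√(LC) = 1/√(0.0449·1e-06) = 4719 rad/s.
Step 2 — f₀ = ω₀/(2π) = 751.1 Hz.
Step 3 — Parallel Q: Q = R/(ω₀L) = 150/(4719·0.0449) = 0.7079.
Step 4 — Bandwidth: Δω = ω₀/Q = 6667 rad/s; BW = Δω/(2π) = 1061 Hz.

(a) f₀ = 751.1 Hz  (b) Q = 0.7079  (c) BW = 1061 Hz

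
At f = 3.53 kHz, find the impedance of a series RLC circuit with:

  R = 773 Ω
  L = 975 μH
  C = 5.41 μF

Step 1 — Angular frequency: ω = 2π·f = 2π·3530 = 2.218e+04 rad/s.
Step 2 — Component impedances:
  R: Z = R = 773 Ω
  L: Z = jωL = j·2.218e+04·0.000975 = 0 + j21.63 Ω
  C: Z = 1/(jωC) = -j/(ω·C) = 0 - j8.334 Ω
Step 3 — Series combination: Z_total = R + L + C = 773 + j13.29 Ω = 773.1∠1.0° Ω.

Z = 773 + j13.29 Ω = 773.1∠1.0° Ω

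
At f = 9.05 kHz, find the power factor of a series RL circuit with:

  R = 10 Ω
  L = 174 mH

Step 1 — Angular frequency: ω = 2π·f = 2π·9050 = 5.686e+04 rad/s.
Step 2 — Component impedances:
  R: Z = R = 10 Ω
  L: Z = jωL = j·5.686e+04·0.174 = 0 + j9894 Ω
Step 3 — Series combination: Z_total = R + L = 10 + j9894 Ω = 9894∠89.9° Ω.
Step 4 — Power factor: PF = cos(φ) = Re(Z)/|Z| = 10/9894 = 0.001011.
Step 5 — Type: Im(Z) = 9894 ⇒ lagging (phase φ = 89.9°).

PF = 0.001011 (lagging, φ = 89.9°)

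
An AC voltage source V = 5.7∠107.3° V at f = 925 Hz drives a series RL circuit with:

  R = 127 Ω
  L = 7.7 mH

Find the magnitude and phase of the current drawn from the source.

Step 1 — Angular frequency: ω = 2π·f = 2π·925 = 5812 rad/s.
Step 2 — Component impedances:
  R: Z = R = 127 Ω
  L: Z = jωL = j·5812·0.0077 = 0 + j44.75 Ω
Step 3 — Series combination: Z_total = R + L = 127 + j44.75 Ω = 134.7∠19.4° Ω.
Step 4 — Source phasor: V = 5.7∠107.3° V = -1.695 + j5.442 V.
Step 5 — Ohm's law: I = V / Z_total = (-1.695 + j5.442) / (127 + j44.75) = 0.00156 + j0.0423 A.
Step 6 — Convert to polar: |I| = 0.04233 A, ∠I = 87.9°.

I = 0.04233∠87.9° A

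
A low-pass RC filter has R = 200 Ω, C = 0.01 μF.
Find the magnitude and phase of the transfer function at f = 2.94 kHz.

Step 1 — Angular frequency: ω = 2π·2940 = 1.847e+04 rad/s.
Step 2 — Transfer function: H(jω) = 1/(1 + jωRC).
Step 3 — Denominator: 1 + jωRC = 1 + j·1.847e+04·200·1e-08 = 1 + j0.03695.
Step 4 — H = 0.9986 - j0.03689.
Step 5 — Magnitude: |H| = 0.9993 (-0.0 dB); phase: φ = -2.1°.

|H| = 0.9993 (-0.0 dB), φ = -2.1°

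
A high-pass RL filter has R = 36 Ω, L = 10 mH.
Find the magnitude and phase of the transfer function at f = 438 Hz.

Step 1 — Angular frequency: ω = 2π·438 = 2752 rad/s.
Step 2 — Transfer function: H(jω) = jωL/(R + jωL).
Step 3 — Numerator jωL = j·27.52; denominator R + jωL = 36 + j27.52.
Step 4 — H = 0.3688 + j0.4825.
Step 5 — Magnitude: |H| = 0.6073 (-4.3 dB); phase: φ = 52.6°.

|H| = 0.6073 (-4.3 dB), φ = 52.6°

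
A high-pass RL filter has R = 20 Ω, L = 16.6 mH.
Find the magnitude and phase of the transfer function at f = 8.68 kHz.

Step 1 — Angular frequency: ω = 2π·8680 = 5.454e+04 rad/s.
Step 2 — Transfer function: H(jω) = jωL/(R + jωL).
Step 3 — Numerator jωL = j·905.3; denominator R + jωL = 20 + j905.3.
Step 4 — H = 0.9995 + j0.02208.
Step 5 — Magnitude: |H| = 0.9998 (-0.0 dB); phase: φ = 1.3°.

|H| = 0.9998 (-0.0 dB), φ = 1.3°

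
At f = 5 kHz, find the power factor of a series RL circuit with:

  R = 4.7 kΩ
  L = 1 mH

Step 1 — Angular frequency: ω = 2π·f = 2π·5000 = 3.142e+04 rad/s.
Step 2 — Component impedances:
  R: Z = R = 4700 Ω
  L: Z = jωL = j·3.142e+04·0.001 = 0 + j31.42 Ω
Step 3 — Series combination: Z_total = R + L = 4700 + j31.42 Ω = 4700∠0.4° Ω.
Step 4 — Power factor: PF = cos(φ) = Re(Z)/|Z| = 4700/4700 = 1.
Step 5 — Type: Im(Z) = 31.42 ⇒ lagging (phase φ = 0.4°).

PF = 1 (lagging, φ = 0.4°)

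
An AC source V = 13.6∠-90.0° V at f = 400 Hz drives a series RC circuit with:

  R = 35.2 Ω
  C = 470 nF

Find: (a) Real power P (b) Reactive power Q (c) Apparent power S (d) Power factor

Step 1 — Angular frequency: ω = 2π·f = 2π·400 = 2513 rad/s.
Step 2 — Component impedances:
  R: Z = R = 35.2 Ω
  C: Z = 1/(jωC) = -j/(ω·C) = 0 - j846.6 Ω
Step 3 — Series combination: Z_total = R + C = 35.2 - j846.6 Ω = 847.3∠-87.6° Ω.
Step 4 — Source phasor: V = 13.6∠-90.0° V = 0 - j13.6 V.
Step 5 — Current: I = V / Z = 0.01604 - j0.0006668 A = 0.01605∠-2.4° A.
Step 6 — Complex power: S = V·I* = 0.009069 - j0.2181 VA.
Step 7 — Real power: P = Re(S) = 0.009069 W.
Step 8 — Reactive power: Q = Im(S) = -0.2181 VAR.
Step 9 — Apparent power: |S| = 0.2183 VA.
Step 10 — Power factor: PF = P/|S| = 0.04154 (leading).

(a) P = 0.009069 W  (b) Q = -0.2181 VAR  (c) S = 0.2183 VA  (d) PF = 0.04154 (leading)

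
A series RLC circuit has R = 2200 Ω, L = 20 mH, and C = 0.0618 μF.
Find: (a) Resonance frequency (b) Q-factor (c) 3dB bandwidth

Step 1 — Resonance condition Im(Z)=0 gives ω₀ = 1/√(LC).
Step 2 — ω₀ = 1/√(0.02·6.18e-08) = 2.844e+04 rad/s.
Step 3 — f₀ = ω₀/(2π) = 4527 Hz.
Step 4 — Series Q: Q = ω₀L/R = 2.844e+04·0.02/2200 = 0.2586.
Step 5 — 3dB bandwidth: Δω = ω₀/Q = 1.1e+05 rad/s; BW = Δω/(2π) = 1.751e+04 Hz.

(a) f₀ = 4527 Hz  (b) Q = 0.2586  (c) BW = 1.751e+04 Hz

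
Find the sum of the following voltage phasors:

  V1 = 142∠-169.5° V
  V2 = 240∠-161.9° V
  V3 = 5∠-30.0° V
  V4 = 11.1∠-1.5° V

Step 1 — Convert each phasor to rectangular form:
  V1 = 142·(cos(-169.5°) + j·sin(-169.5°)) = -139.6 - j25.88 V
  V2 = 240·(cos(-161.9°) + j·sin(-161.9°)) = -228.1 - j74.56 V
  V3 = 5·(cos(-30.0°) + j·sin(-30.0°)) = 4.33 - j2.5 V
  V4 = 11.1·(cos(-1.5°) + j·sin(-1.5°)) = 11.1 - j0.2906 V
Step 2 — Sum components: V_total = -352.3 - j103.2 V.
Step 3 — Convert to polar: |V_total| = 367.1 V, ∠V_total = -163.7°.

V_total = 367.1∠-163.7° V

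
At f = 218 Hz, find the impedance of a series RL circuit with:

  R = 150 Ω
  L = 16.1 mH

Step 1 — Angular frequency: ω = 2π·f = 2π·218 = 1370 rad/s.
Step 2 — Component impedances:
  R: Z = R = 150 Ω
  L: Z = jωL = j·1370·0.0161 = 0 + j22.05 Ω
Step 3 — Series combination: Z_total = R + L = 150 + j22.05 Ω = 151.6∠8.4° Ω.

Z = 150 + j22.05 Ω = 151.6∠8.4° Ω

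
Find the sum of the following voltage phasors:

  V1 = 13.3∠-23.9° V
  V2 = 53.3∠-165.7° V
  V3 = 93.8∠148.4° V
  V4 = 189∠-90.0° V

Step 1 — Convert each phasor to rectangular form:
  V1 = 13.3·(cos(-23.9°) + j·sin(-23.9°)) = 12.16 - j5.388 V
  V2 = 53.3·(cos(-165.7°) + j·sin(-165.7°)) = -51.65 - j13.17 V
  V3 = 93.8·(cos(148.4°) + j·sin(148.4°)) = -79.89 + j49.15 V
  V4 = 189·(cos(-90.0°) + j·sin(-90.0°)) = 0 - j189 V
Step 2 — Sum components: V_total = -119.4 - j158.4 V.
Step 3 — Convert to polar: |V_total| = 198.4 V, ∠V_total = -127.0°.

V_total = 198.4∠-127.0° V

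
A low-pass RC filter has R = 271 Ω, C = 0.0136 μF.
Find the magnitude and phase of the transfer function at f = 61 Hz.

Step 1 — Angular frequency: ω = 2π·61 = 383.3 rad/s.
Step 2 — Transfer function: H(jω) = 1/(1 + jωRC).
Step 3 — Denominator: 1 + jωRC = 1 + j·383.3·271·1.36e-08 = 1 + j0.001413.
Step 4 — H = 1 - j0.001413.
Step 5 — Magnitude: |H| = 1 (-0.0 dB); phase: φ = -0.1°.

|H| = 1 (-0.0 dB), φ = -0.1°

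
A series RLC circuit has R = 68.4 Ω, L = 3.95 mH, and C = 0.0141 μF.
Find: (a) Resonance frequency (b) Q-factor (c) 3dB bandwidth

Step 1 — Resonance condition Im(Z)=0 gives ω₀ = 1/√(LC).
Step 2 — ω₀ = 1/√(0.00395·1.41e-08) = 1.34e+05 rad/s.
Step 3 — f₀ = ω₀/(2π) = 2.133e+04 Hz.
Step 4 — Series Q: Q = ω₀L/R = 1.34e+05·0.00395/68.4 = 7.738.
Step 5 — 3dB bandwidth: Δω = ω₀/Q = 1.732e+04 rad/s; BW = Δω/(2π) = 2756 Hz.

(a) f₀ = 2.133e+04 Hz  (b) Q = 7.738  (c) BW = 2756 Hz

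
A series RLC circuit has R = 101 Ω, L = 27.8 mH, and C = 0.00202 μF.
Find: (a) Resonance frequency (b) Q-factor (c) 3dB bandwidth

Step 1 — Resonance: ω₀ = 1/√(LC) = 1/√(0.0278·2.02e-09) = 1.334e+05 rad/s.
Step 2 — f₀ = ω₀/(2π) = 2.124e+04 Hz.
Step 3 — Series Q: Q = ω₀L/R = 1.334e+05·0.0278/101 = 36.73.
Step 4 — Bandwidth: Δω = ω₀/Q = 3633 rad/s; BW = Δω/(2π) = 578.2 Hz.

(a) f₀ = 2.124e+04 Hz  (b) Q = 36.73  (c) BW = 578.2 Hz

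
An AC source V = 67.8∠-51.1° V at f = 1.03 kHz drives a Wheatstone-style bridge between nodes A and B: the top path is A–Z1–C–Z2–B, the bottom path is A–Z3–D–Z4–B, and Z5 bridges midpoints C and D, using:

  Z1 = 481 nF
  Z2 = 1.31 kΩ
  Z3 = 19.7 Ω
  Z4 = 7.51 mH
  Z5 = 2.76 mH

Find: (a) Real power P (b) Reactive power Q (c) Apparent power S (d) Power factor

Step 1 — Angular frequency: ω = 2π·f = 2π·1030 = 6472 rad/s.
Step 2 — Component impedances:
  Z1: Z = 1/(jωC) = -j/(ω·C) = 0 - j321.2 Ω
  Z2: Z = R = 1310 Ω
  Z3: Z = R = 19.7 Ω
  Z4: Z = jωL = j·6472·0.00751 = 0 + j48.6 Ω
  Z5: Z = jωL = j·6472·0.00276 = 0 + j17.86 Ω
Step 3 — Bridge requires nodal analysis (the Z5 bridge couples midpoints C and D, so the two paths cannot be reduced to a simple series/parallel combination). Setting node B to ground and injecting 1 A at node A, the 3-node admittance system at A, C, D solves to V_A = Z_AB = 21.42 + j47.32 Ω = 51.95∠65.6° Ω.
Step 4 — Source phasor: V = 67.8∠-51.1° V = 42.58 - j52.76 V.
Step 5 — Current: I = V / Z = -0.5873 - j1.166 A = 1.305∠-116.7° A.
Step 6 — Complex power: S = V·I* = 36.5 + j80.62 VA.
Step 7 — Real power: P = Re(S) = 36.5 W.
Step 8 — Reactive power: Q = Im(S) = 80.62 VAR.
Step 9 — Apparent power: |S| = 88.49 VA.
Step 10 — Power factor: PF = P/|S| = 0.4124 (lagging).

(a) P = 36.5 W  (b) Q = 80.62 VAR  (c) S = 88.49 VA  (d) PF = 0.4124 (lagging)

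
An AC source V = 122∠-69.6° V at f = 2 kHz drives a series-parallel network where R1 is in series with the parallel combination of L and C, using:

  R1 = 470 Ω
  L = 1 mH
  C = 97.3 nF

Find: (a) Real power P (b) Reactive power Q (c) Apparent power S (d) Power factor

Step 1 — Angular frequency: ω = 2π·f = 2π·2000 = 1.257e+04 rad/s.
Step 2 — Component impedances:
  R1: Z = R = 470 Ω
  L: Z = jωL = j·1.257e+04·0.001 = 0 + j12.57 Ω
  C: Z = 1/(jωC) = -j/(ω·C) = 0 - j817.9 Ω
Step 3 — Parallel branch: L || C = 1/(1/L + 1/C) = 0 + j12.76 Ω.
Step 4 — Series with R1: Z_total = R1 + (L || C) = 470 + j12.76 Ω = 470.2∠1.6° Ω.
Step 5 — Source phasor: V = 122∠-69.6° V = 42.53 - j114.3 V.
Step 6 — Current: I = V / Z = 0.08381 - j0.2456 A = 0.2595∠-71.2° A.
Step 7 — Complex power: S = V·I* = 31.64 + j0.8593 VA.
Step 8 — Real power: P = Re(S) = 31.64 W.
Step 9 — Reactive power: Q = Im(S) = 0.8593 VAR.
Step 10 — Apparent power: |S| = 31.66 VA.
Step 11 — Power factor: PF = P/|S| = 0.9996 (lagging).

(a) P = 31.64 W  (b) Q = 0.8593 VAR  (c) S = 31.66 VA  (d) PF = 0.9996 (lagging)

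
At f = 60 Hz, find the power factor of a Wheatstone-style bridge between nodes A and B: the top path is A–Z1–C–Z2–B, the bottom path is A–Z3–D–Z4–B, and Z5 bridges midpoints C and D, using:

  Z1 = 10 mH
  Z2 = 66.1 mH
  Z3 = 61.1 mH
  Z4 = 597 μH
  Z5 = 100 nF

Step 1 — Angular frequency: ω = 2π·f = 2π·60 = 377 rad/s.
Step 2 — Component impedances:
  Z1: Z = jωL = j·377·0.01 = 0 + j3.77 Ω
  Z2: Z = jωL = j·377·0.0661 = 0 + j24.92 Ω
  Z3: Z = jωL = j·377·0.0611 = 0 + j23.03 Ω
  Z4: Z = jωL = j·377·0.000597 = 0 + j0.2251 Ω
  Z5: Z = 1/(jωC) = -j/(ω·C) = 0 - j2.653e+04 Ω
Step 3 — Bridge requires nodal analysis (the Z5 bridge couples midpoints C and D, so the two paths cannot be reduced to a simple series/parallel combination). Setting node B to ground and injecting 1 A at node A, the 3-node admittance system at A, C, D solves to V_A = Z_AB = 0 + j12.85 Ω = 12.85∠90.0° Ω.
Step 4 — Power factor: PF = cos(φ) = Re(Z)/|Z| = 0/12.85 = 0.
Step 5 — Type: Im(Z) = 12.85 ⇒ lagging (phase φ = 90.0°).

PF = 0 (lagging, φ = 90.0°)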